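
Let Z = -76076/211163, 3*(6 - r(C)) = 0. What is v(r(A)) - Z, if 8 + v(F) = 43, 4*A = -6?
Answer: 7466781/211163 ≈ 35.360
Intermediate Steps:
A = -3/2 (A = (1/4)*(-6) = -3/2 ≈ -1.5000)
r(C) = 6 (r(C) = 6 - 1/3*0 = 6 + 0 = 6)
v(F) = 35 (v(F) = -8 + 43 = 35)
Z = -76076/211163 (Z = -76076*1/211163 = -76076/211163 ≈ -0.36027)
v(r(A)) - Z = 35 - 1*(-76076/211163) = 35 + 76076/211163 = 7466781/211163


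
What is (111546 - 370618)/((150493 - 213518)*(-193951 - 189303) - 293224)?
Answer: -129536/12077145063 ≈ -1.0726e-5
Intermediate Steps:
(111546 - 370618)/((150493 - 213518)*(-193951 - 189303) - 293224) = -259072/(-63025*(-383254) - 293224) = -259072/(24154583350 - 293224) = -259072/24154290126 = -259072*1/24154290126 = -129536/12077145063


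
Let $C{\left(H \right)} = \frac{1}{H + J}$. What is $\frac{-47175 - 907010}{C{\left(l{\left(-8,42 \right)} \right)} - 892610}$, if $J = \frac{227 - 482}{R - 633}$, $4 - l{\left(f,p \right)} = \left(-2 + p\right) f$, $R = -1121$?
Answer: $\frac{542502835935}{507494306356} \approx 1.069$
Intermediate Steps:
$l{\left(f,p \right)} = 4 - f \left(-2 + p\right)$ ($l{\left(f,p \right)} = 4 - \left(-2 + p\right) f = 4 - f \left(-2 + p\right)$)
$J = \frac{255}{1754}$ ($J = \frac{227 - 482}{-1121 - 633} = - \frac{255}{-1754} = \left(-255\right) \left(- \frac{1}{1754}\right) = \frac{255}{1754} \approx 0.14538$)
$C{\left(H \right)} = \frac{1}{\frac{255}{1754} + H}$ ($C{\left(H \right)} = \frac{1}{H + \frac{255}{1754}} = \frac{1}{\frac{255}{1754} + H}$)
$\frac{-47175 - 907010}{C{\left(l{\left(-8,42 \right)} \right)} - 892610} = \frac{-47175 - 907010}{\frac{1754}{255 + 1754 \left(4 + 2 \left(-8\right) - \left(-8\right) 42\right)} - 892610} = - \frac{954185}{\frac{1754}{255 + 1754 \left(4 - 16 + 336\right)} - 892610} = - \frac{954185}{\frac{1754}{255 + 1754 \cdot 324} - 892610} = - \frac{954185}{\frac{1754}{255 + 568296} - 892610} = - \frac{954185}{\frac{1754}{568551} - 892610} = - \frac{954185}{- \frac{507494306356}{568551}} = \left(-954185\right) \left(- \frac{568551}{507494306356}\right) = \frac{542502835935}{507494306356}$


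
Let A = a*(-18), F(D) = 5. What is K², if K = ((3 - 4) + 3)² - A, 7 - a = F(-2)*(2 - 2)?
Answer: 16900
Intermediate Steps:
a = 7 (a = 7 - 5*(2 - 2) = 7 - 5*0 = 7 - 1*0 = 7 + 0 = 7)
A = -126 (A = 7*(-18) = -126)
K = 130 (K = ((3 - 4) + 3)² - 1*(-126) = (-1 + 3)² + 126 = 2² + 126 = 4 + 126 = 130)
K² = 130² = 16900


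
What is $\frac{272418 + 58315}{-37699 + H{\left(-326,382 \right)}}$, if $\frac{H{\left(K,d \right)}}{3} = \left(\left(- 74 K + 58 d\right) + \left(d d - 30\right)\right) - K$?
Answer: $\frac{330733}{539801} \approx 0.61269$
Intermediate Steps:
$H{\left(K,d \right)} = -90 - 225 K + 3 d^{2} + 174 d$ ($H{\left(K,d \right)} = 3 \left(\left(\left(- 74 K + 58 d\right) + \left(d d - 30\right)\right) - K\right) = 3 \left(\left(\left(- 74 K + 58 d\right) + \left(d^{2} - 30\right)\right) - K\right) = 3 \left(\left(\left(- 74 K + 58 d\right) + \left(-30 + d^{2}\right)\right) - K\right) = 3 \left(\left(-30 + d^{2} - 74 K + 58 d\right) - K\right) = 3 \left(-30 + d^{2} - 75 K + 58 d\right) = -90 - 225 K + 3 d^{2} + 174 d$)
$\frac{272418 + 58315}{-37699 + H{\left(-326,382 \right)}} = \frac{272418 + 58315}{-37699 + \left(-90 - -73350 + 3 \cdot 382^{2} + 174 \cdot 382\right)} = \frac{330733}{-37699 + \left(-90 + 73350 + 3 \cdot 145924 + 66468\right)} = \frac{330733}{-37699 + \left(-90 + 73350 + 437772 + 66468\right)} = \frac{330733}{-37699 + 577500} = \frac{330733}{539801}$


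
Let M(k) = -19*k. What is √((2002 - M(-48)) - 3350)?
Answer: 2*I*√565 ≈ 47.539*I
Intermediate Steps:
√((2002 - M(-48)) - 3350) = √((2002 - (-19)*(-48)) - 3350) = √((2002 - 1*912) - 3350) = √((2002 - 912) - 3350) = √(1090 - 3350) = √(-2260) = 2*I*√565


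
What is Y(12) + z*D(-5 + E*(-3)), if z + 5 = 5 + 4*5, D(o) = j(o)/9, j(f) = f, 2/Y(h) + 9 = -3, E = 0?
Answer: -203/18 ≈ -11.278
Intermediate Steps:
Y(h) = -1/6 (Y(h) = 2/(-9 - 3) = 2/(-12) = 2*(-1/12) = -1/6)
D(o) = o/9
z = 20 (z = -5 + (5 + 4*5) = -5 + (5 + 20) = -5 + 25 = 20)
Y(12) + z*D(-5 + E*(-3)) = -1/6 + 20*((-5 + 0*(-3))/9) = -1/6 + 20*((-5 + 0)/9) = -1/6 + 20*((1/9)*(-5)) = -1/6 + 20*(-5/9) = -1/6 - 100/9 = -203/18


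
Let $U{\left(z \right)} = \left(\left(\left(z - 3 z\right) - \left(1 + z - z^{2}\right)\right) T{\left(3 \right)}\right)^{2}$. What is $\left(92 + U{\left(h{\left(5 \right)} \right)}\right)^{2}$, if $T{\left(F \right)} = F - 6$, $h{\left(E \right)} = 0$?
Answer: $10201$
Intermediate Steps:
$T{\left(F \right)} = -6 + F$ ($T{\left(F \right)} = F - 6 = -6 + F$)
$U{\left(z \right)} = \left(3 - 3 z^{2} + 9 z\right)^{2}$ ($U{\left(z \right)} = \left(\left(\left(z - 3 z\right) - \left(1 + z - z^{2}\right)\right) \left(-6 + 3\right)\right)^{2} = \left(\left(- 2 z - \left(1 + z - z^{2}\right)\right) \left(-3\right)\right)^{2} = \left(\left(-1 + z^{2} - 3 z\right) \left(-3\right)\right)^{2} = \left(3 - 3 z^{2} + 9 z\right)^{2}$)
$\left(92 + U{\left(h{\left(5 \right)} \right)}\right)^{2} = \left(92 + 9 \left(1 - 0^{2} + 3 \cdot 0\right)^{2}\right)^{2} = \left(92 + 9 \left(1 - 0 + 0\right)^{2}\right)^{2} = \left(92 + 9 \left(1 + 0 + 0\right)^{2}\right)^{2} = \left(92 + 9 \cdot 1^{2}\right)^{2} = \left(92 + 9 \cdot 1\right)^{2} = \left(92 + 9\right)^{2} = 101^{2} = 10201$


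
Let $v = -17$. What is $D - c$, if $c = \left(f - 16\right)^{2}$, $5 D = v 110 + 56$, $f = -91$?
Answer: $- \frac{59059}{5} \approx -11812.0$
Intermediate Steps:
$D = - \frac{1814}{5}$ ($D = \frac{\left(-17\right) 110 + 56}{5} = \frac{-1870 + 56}{5} = \frac{1}{5} \left(-1814\right) = - \frac{1814}{5} \approx -362.8$)
$c = 11449$ ($c = \left(-91 - 16\right)^{2} = \left(-107\right)^{2} = 11449$)
$D - c = - \frac{1814}{5} - 11449 = - \frac{59059}{5}$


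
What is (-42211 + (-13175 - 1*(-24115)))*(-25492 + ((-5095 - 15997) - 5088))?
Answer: 1615835112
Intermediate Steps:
(-42211 + (-13175 - 1*(-24115)))*(-25492 + ((-5095 - 15997) - 5088)) = (-42211 + (-13175 + 24115))*(-25492 + (-21092 - 5088)) = (-42211 + 10940)*(-25492 - 26180) = -31271*(-51672) = 1615835112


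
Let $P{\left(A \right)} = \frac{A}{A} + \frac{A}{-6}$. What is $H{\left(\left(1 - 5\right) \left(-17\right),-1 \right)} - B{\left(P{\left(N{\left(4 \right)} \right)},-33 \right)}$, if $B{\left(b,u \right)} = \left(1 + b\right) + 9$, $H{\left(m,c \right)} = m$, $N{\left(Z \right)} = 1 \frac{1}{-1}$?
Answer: $\frac{341}{6} \approx 56.833$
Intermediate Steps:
$N{\left(Z \right)} = -1$ ($N{\left(Z \right)} = 1 \left(-1\right) = -1$)
$P{\left(A \right)} = 1 - \frac{A}{6}$ ($P{\left(A \right)} = 1 + A \left(- \frac{1}{6}\right) = 1 - \frac{A}{6}$)
$B{\left(b,u \right)} = 10 + b$
$H{\left(\left(1 - 5\right) \left(-17\right),-1 \right)} - B{\left(P{\left(N{\left(4 \right)} \right)},-33 \right)} = \left(1 - 5\right) \left(-17\right) - \left(10 + \left(1 - - \frac{1}{6}\right)\right) = \left(1 - 5\right) \left(-17\right) - \left(10 + \left(1 + \frac{1}{6}\right)\right) = \left(-4\right) \left(-17\right) - \left(10 + \frac{7}{6}\right) = 68 - \frac{67}{6} = \frac{341}{6}$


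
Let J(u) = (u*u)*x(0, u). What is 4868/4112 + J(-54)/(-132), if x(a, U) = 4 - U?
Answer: -14475245/11308 ≈ -1280.1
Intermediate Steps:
J(u) = u²*(4 - u) (J(u) = (u*u)*(4 - u) = u²*(4 - u))
4868/4112 + J(-54)/(-132) = 4868/4112 + ((-54)²*(4 - 1*(-54)))/(-132) = 4868*(1/4112) + (2916*(4 + 54))*(-1/132) = 1217/1028 + (2916*58)*(-1/132) = 1217/1028 + 169128*(-1/132) = 1217/1028 - 14094/11 = -14475245/11308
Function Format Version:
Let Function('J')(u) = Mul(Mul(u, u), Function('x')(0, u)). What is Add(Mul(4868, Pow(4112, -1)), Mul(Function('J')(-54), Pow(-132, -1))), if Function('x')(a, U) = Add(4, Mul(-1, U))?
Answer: Rational(-14475245, 11308) ≈ -1280.1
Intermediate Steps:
Function('J')(u) = Mul(Pow(u, 2), Add(4, Mul(-1, u))) (Function('J')(u) = Mul(Mul(u, u), Add(4, Mul(-1, u))) = Mul(Pow(u, 2), Add(4, Mul(-1, u))))
Add(Mul(4868, Pow(4112, -1)), Mul(Function('J')(-54), Pow(-132, -1))) = Add(Mul(4868, Pow(4112, -1)), Mul(Mul(Pow(-54, 2), Add(4, Mul(-1, -54))), Pow(-132, -1))) = Add(Mul(4868, Rational(1, 4112)), Mul(Mul(2916, Add(4, 54)), Rational(-1, 132))) = Add(Rational(1217, 1028), Mul(Mul(2916, 58), Rational(-1, 132))) = Add(Rational(1217, 1028), Mul(169128, Rational(-1, 132))) = Add(Rational(1217, 1028), Rational(-14094, 11)) = Rational(-14475245, 11308)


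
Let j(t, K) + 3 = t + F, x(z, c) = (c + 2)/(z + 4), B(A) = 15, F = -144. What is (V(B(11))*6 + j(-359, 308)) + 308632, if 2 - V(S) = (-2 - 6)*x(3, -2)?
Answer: 308138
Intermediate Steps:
x(z, c) = (2 + c)/(4 + z)
V(S) = 2 (V(S) = 2 - (-2 - 6)*(2 - 2)/(4 + 3) = 2 - (-8)*0/7 = 2 - (-8)*(⅐)*0 = 2 - (-8)*0 = 2 - 1*0 = 2 + 0 = 2)
j(t, K) = -147 + t (j(t, K) = -3 + (t - 144) = -3 + (-144 + t) = -147 + t)
(V(B(11))*6 + j(-359, 308)) + 308632 = (2*6 + (-147 - 359)) + 308632 = (12 - 506) + 308632 = -494 + 308632 = 308138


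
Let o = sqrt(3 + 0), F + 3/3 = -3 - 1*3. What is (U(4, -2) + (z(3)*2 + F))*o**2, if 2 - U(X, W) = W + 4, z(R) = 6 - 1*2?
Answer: 3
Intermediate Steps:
z(R) = 4 (z(R) = 6 - 2 = 4)
F = -7 (F = -1 + (-3 - 1*3) = -1 + (-3 - 3) = -1 - 6 = -7)
U(X, W) = -2 - W (U(X, W) = 2 - (W + 4) = 2 - (4 + W) = 2 + (-4 - W) = -2 - W)
o = sqrt(3) ≈ 1.7320
(U(4, -2) + (z(3)*2 + F))*o**2 = ((-2 - 1*(-2)) + (4*2 - 7))*(sqrt(3))**2 = ((-2 + 2) + (8 - 7))*3 = (0 + 1)*3 = 1*3 = 3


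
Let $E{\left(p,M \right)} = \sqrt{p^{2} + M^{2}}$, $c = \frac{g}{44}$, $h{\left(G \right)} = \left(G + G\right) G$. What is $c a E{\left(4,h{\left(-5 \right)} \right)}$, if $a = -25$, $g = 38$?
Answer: $- \frac{475 \sqrt{629}}{11} \approx -1083.0$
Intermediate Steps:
$h{\left(G \right)} = 2 G^{2}$ ($h{\left(G \right)} = 2 G G = 2 G^{2}$)
$c = \frac{19}{22}$ ($c = \frac{38}{44} = 38 \cdot \frac{1}{44} = \frac{19}{22} \approx 0.86364$)
$E{\left(p,M \right)} = \sqrt{M^{2} + p^{2}}$
$c a E{\left(4,h{\left(-5 \right)} \right)} = \frac{19}{22} \left(-25\right) \sqrt{\left(2 \left(-5\right)^{2}\right)^{2} + 4^{2}} = - \frac{475 \sqrt{\left(2 \cdot 25\right)^{2} + 16}}{22} = - \frac{475 \sqrt{50^{2} + 16}}{22} = - \frac{475 \sqrt{2500 + 16}}{22} = - \frac{475 \sqrt{2516}}{22} = - \frac{475 \cdot 2 \sqrt{629}}{22} = - \frac{475 \sqrt{629}}{11}$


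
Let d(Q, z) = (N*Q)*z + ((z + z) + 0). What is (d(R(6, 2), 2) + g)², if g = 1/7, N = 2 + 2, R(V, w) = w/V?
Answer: 20449/441 ≈ 46.370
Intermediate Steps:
N = 4
d(Q, z) = 2*z + 4*Q*z (d(Q, z) = (4*Q)*z + ((z + z) + 0) = 4*Q*z + (2*z + 0) = 4*Q*z + 2*z = 2*z + 4*Q*z)
g = ⅐ ≈ 0.14286
(d(R(6, 2), 2) + g)² = (2*2*(1 + 2*(2/6)) + ⅐)² = (2*2*(1 + 2*(2*(⅙))) + ⅐)² = (2*2*(1 + 2*(⅓)) + ⅐)² = (2*2*(1 + ⅔) + ⅐)² = (2*2*(5/3) + ⅐)² = (20/3 + ⅐)² = (143/21)² = 20449/441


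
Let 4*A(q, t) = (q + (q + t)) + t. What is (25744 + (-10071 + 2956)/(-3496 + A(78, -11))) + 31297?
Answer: 79004631/1385 ≈ 57043.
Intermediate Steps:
A(q, t) = q/2 + t/2 (A(q, t) = ((q + (q + t)) + t)/4 = ((t + 2*q) + t)/4 = (2*q + 2*t)/4 = q/2 + t/2)
(25744 + (-10071 + 2956)/(-3496 + A(78, -11))) + 31297 = (25744 + (-10071 + 2956)/(-3496 + ((½)*78 + (½)*(-11)))) + 31297 = (25744 - 7115/(-3496 + (39 - 11/2))) + 31297 = (25744 - 7115/(-3496 + 67/2)) + 31297 = (25744 - 7115/(-6925/2)) + 31297 = (25744 - 7115*(-2/6925)) + 31297 = (25744 + 2846/1385) + 31297 = 35658286/1385 + 31297 = 79004631/1385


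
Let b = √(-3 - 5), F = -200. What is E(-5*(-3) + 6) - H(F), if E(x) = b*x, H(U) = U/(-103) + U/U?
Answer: -303/103 + 42*I*√2 ≈ -2.9417 + 59.397*I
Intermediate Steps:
H(U) = 1 - U/103 (H(U) = U*(-1/103) + 1 = -U/103 + 1 = 1 - U/103)
b = 2*I*√2 (b = √(-8) = 2*I*√2 ≈ 2.8284*I)
E(x) = 2*I*x*√2 (E(x) = (2*I*√2)*x = 2*I*x*√2)
E(-5*(-3) + 6) - H(F) = 2*I*(-5*(-3) + 6)*√2 - (1 - 1/103*(-200)) = 2*I*(15 + 6)*√2 - (1 + 200/103) = 2*I*21*√2 - 1*303/103 = 42*I*√2 - 303/103 = -303/103 + 42*I*√2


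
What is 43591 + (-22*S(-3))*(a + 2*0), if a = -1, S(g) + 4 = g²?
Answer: 43701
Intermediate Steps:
S(g) = -4 + g²
43591 + (-22*S(-3))*(a + 2*0) = 43591 + (-22*(-4 + (-3)²))*(-1 + 2*0) = 43591 + (-22*(-4 + 9))*(-1 + 0) = 43591 - 22*5*(-1) = 43591 - 110*(-1) = 43591 + 110 = 43701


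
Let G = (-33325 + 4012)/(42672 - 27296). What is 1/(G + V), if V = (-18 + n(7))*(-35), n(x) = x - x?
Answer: 15376/9657567 ≈ 0.0015921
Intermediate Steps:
n(x) = 0
G = -29313/15376 ≈ -1.9064
V = 630 (V = (-18 + 0)*(-35) = -18*(-35) = 630)
1/(G + V) = 1/(-29313/15376 + 630) = 1/(9657567/15376) = 15376/9657567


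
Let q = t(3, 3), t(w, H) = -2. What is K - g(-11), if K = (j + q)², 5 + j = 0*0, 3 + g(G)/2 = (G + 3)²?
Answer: -73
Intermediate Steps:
g(G) = -6 + 2*(3 + G)² (g(G) = -6 + 2*(G + 3)² = -6 + 2*(3 + G)²)
j = -5 (j = -5 + 0*0 = -5 + 0 = -5)
q = -2
K = 49 (K = (-5 - 2)² = (-7)² = 49)
K - g(-11) = 49 - (-6 + 2*(3 - 11)²) = 49 - (-6 + 2*(-8)²) = 49 - (-6 + 2*64) = 49 - (-6 + 128) = 49 - 1*122 = 49 - 122 = -73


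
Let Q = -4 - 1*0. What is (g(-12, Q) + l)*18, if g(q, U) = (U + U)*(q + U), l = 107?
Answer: 4230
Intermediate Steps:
Q = -4 (Q = -4 + 0 = -4)
g(q, U) = 2*U*(U + q) (g(q, U) = (2*U)*(U + q) = 2*U*(U + q))
(g(-12, Q) + l)*18 = (2*(-4)*(-4 - 12) + 107)*18 = (2*(-4)*(-16) + 107)*18 = (128 + 107)*18 = 235*18 = 4230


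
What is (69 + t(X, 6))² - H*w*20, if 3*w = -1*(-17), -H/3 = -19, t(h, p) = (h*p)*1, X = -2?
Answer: -3211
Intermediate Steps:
t(h, p) = h*p
H = 57 (H = -3*(-19) = 57)
w = 17/3 (w = (-1*(-17))/3 = (⅓)*17 = 17/3 ≈ 5.6667)
(69 + t(X, 6))² - H*w*20 = (69 - 2*6)² - 57*(17/3)*20 = (69 - 12)² - 323*20 = 57² - 1*6460 = 3249 - 6460 = -3211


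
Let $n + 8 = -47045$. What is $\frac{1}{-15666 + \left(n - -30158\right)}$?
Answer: $- \frac{1}{32561} \approx -3.0712 \cdot 10^{-5}$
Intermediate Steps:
$n = -47053$ ($n = -8 - 47045 = -47053$)
$\frac{1}{-15666 + \left(n - -30158\right)} = \frac{1}{-15666 - 16895} = \frac{1}{-32561} = - \frac{1}{32561}$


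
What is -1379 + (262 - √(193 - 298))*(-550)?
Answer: -145479 + 550*I*√105 ≈ -1.4548e+5 + 5635.8*I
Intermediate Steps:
-1379 + (262 - √(193 - 298))*(-550) = -1379 + (262 - √(-105))*(-550) = -1379 + (262 - I*√105)*(-550) = -1379 + (-144100 + 550*I*√105) = -145479 + 550*I*√105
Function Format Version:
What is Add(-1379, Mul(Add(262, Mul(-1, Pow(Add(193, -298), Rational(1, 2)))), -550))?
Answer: Add(-145479, Mul(550, I, Pow(105, Rational(1, 2)))) ≈ Add(-1.4548e+5, Mul(5635.8, I))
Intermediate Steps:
Add(-1379, Mul(Add(262, Mul(-1, Pow(Add(193, -298), Rational(1, 2)))), -550)) = Add(-1379, Mul(Add(262, Mul(-1, Pow(-105, Rational(1, 2)))), -550)) = Add(-1379, Mul(Add(262, Mul(-1, Mul(I, Pow(105, Rational(1, 2))))), -550)) = Add(-1379, Mul(Add(262, Mul(-1, I, Pow(105, Rational(1, 2)))), -550)) = Add(-1379, Add(-144100, Mul(550, I, Pow(105, Rational(1, 2))))) = Add(-145479, Mul(550, I, Pow(105, Rational(1, 2))))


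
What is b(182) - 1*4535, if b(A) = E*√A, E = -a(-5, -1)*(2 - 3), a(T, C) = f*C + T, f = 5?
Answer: -4535 - 10*√182 ≈ -4669.9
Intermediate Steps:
a(T, C) = T + 5*C (a(T, C) = 5*C + T = T + 5*C)
E = -10 (E = -(-5 + 5*(-1))*(2 - 3) = -(-5 - 5)*(-1) = -(-10)*(-1) = -1*10 = -10)
b(A) = -10*√A
b(182) - 1*4535 = -10*√182 - 1*4535 = -10*√182 - 4535 = -4535 - 10*√182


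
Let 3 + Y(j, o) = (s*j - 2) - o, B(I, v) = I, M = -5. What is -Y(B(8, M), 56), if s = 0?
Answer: 61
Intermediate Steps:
Y(j, o) = -5 - o (Y(j, o) = -3 + ((0*j - 2) - o) = -3 + ((0 - 2) - o) = -3 + (-2 - o) = -5 - o)
-Y(B(8, M), 56) = -(-5 - 1*56) = -(-5 - 56) = -1*(-61) = 61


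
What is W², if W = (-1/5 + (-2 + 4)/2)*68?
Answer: 73984/25 ≈ 2959.4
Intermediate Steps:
W = 272/5 (W = (-1*⅕ + 2*(½))*68 = (-⅕ + 1)*68 = (⅘)*68 = 272/5 ≈ 54.400)
W² = (272/5)² = 73984/25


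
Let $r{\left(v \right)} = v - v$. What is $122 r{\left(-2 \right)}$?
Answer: $0$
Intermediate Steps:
$r{\left(v \right)} = 0$
$122 r{\left(-2 \right)} = 122 \cdot 0 = 0$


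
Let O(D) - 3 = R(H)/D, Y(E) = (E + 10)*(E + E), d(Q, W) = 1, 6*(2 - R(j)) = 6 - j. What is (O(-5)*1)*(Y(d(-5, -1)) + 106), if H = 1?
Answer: 5312/15 ≈ 354.13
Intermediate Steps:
R(j) = 1 + j/6 (R(j) = 2 - (6 - j)/6 = 2 + (-1 + j/6) = 1 + j/6)
Y(E) = 2*E*(10 + E) (Y(E) = (10 + E)*(2*E) = 2*E*(10 + E))
O(D) = 3 + 7/(6*D) (O(D) = 3 + (1 + (1/6)*1)/D = 3 + (1 + 1/6)/D = 3 + 7/(6*D))
(O(-5)*1)*(Y(d(-5, -1)) + 106) = ((3 + (7/6)/(-5))*1)*(2*1*(10 + 1) + 106) = ((3 + (7/6)*(-1/5))*1)*(2*1*11 + 106) = ((3 - 7/30)*1)*(22 + 106) = ((83/30)*1)*128 = (83/30)*128 = 5312/15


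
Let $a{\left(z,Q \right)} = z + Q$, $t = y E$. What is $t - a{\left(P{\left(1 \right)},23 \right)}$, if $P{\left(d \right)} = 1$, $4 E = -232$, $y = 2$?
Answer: $-140$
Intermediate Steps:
$E = -58$ ($E = \frac{1}{4} \left(-232\right) = -58$)
$t = -116$ ($t = 2 \left(-58\right) = -116$)
$a{\left(z,Q \right)} = Q + z$
$t - a{\left(P{\left(1 \right)},23 \right)} = -116 - \left(23 + 1\right) = -116 - 24 = -140$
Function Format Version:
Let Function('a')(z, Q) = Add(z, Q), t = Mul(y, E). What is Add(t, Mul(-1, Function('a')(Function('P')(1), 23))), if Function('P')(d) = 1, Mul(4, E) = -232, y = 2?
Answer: -140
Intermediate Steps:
E = -58 (E = Mul(Rational(1, 4), -232) = -58)
t = -116 (t = Mul(2, -58) = -116)
Function('a')(z, Q) = Add(Q, z)
Add(t, Mul(-1, Function('a')(Function('P')(1), 23))) = Add(-116, Mul(-1, Add(23, 1))) = Add(-116, Mul(-1, 24)) = Add(-116, -24) = -140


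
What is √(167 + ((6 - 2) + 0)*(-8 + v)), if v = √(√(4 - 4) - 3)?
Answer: √(135 + 4*I*√3) ≈ 11.623 + 0.29804*I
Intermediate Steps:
v = I*√3 (v = √(√0 - 3) = √(0 - 3) = √(-3) = I*√3 ≈ 1.732*I)
√(167 + ((6 - 2) + 0)*(-8 + v)) = √(167 + ((6 - 2) + 0)*(-8 + I*√3)) = √(167 + (4 + 0)*(-8 + I*√3)) = √(167 + 4*(-8 + I*√3)) = √(167 + (-32 + 4*I*√3)) = √(135 + 4*I*√3)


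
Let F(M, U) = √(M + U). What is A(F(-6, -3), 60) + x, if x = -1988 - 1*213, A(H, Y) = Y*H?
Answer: -2201 + 180*I ≈ -2201.0 + 180.0*I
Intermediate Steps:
A(H, Y) = H*Y
x = -2201 (x = -1988 - 213 = -2201)
A(F(-6, -3), 60) + x = √(-6 - 3)*60 - 2201 = √(-9)*60 - 2201 = (3*I)*60 - 2201 = 180*I - 2201 = -2201 + 180*I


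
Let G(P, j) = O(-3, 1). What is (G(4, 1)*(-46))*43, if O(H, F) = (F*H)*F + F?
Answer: 3956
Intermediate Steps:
O(H, F) = F + H*F**2 (O(H, F) = H*F**2 + F = F + H*F**2)
G(P, j) = -2 (G(P, j) = 1*(1 + 1*(-3)) = 1*(1 - 3) = 1*(-2) = -2)
(G(4, 1)*(-46))*43 = -2*(-46)*43 = 92*43 = 3956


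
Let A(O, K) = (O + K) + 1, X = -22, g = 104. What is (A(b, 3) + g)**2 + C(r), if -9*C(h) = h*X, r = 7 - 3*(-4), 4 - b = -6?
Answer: 125734/9 ≈ 13970.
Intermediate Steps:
b = 10 (b = 4 - 1*(-6) = 4 + 6 = 10)
A(O, K) = 1 + K + O (A(O, K) = (K + O) + 1 = 1 + K + O)
r = 19 (r = 7 + 12 = 19)
C(h) = 22*h/9 (C(h) = -h*(-22)/9 = -(-22)*h/9 = 22*h/9)
(A(b, 3) + g)**2 + C(r) = ((1 + 3 + 10) + 104)**2 + (22/9)*19 = (14 + 104)**2 + 418/9 = 118**2 + 418/9 = 13924 + 418/9 = 125734/9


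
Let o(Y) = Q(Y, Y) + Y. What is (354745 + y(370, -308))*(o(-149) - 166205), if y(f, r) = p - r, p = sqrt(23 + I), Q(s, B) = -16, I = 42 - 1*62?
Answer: -59070167610 - 166370*sqrt(3) ≈ -5.9070e+10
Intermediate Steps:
I = -20 (I = 42 - 62 = -20)
o(Y) = -16 + Y
p = sqrt(3) (p = sqrt(23 - 20) = sqrt(3) ≈ 1.7320)
y(f, r) = sqrt(3) - r
(354745 + y(370, -308))*(o(-149) - 166205) = (354745 + (sqrt(3) - 1*(-308)))*((-16 - 149) - 166205) = (354745 + (sqrt(3) + 308))*(-165 - 166205) = (354745 + (308 + sqrt(3)))*(-166370) = (355053 + sqrt(3))*(-166370) = -59070167610 - 166370*sqrt(3)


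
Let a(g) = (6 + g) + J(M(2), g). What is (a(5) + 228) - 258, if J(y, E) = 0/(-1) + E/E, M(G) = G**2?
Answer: -18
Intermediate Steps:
J(y, E) = 1 (J(y, E) = 0*(-1) + 1 = 0 + 1 = 1)
a(g) = 7 + g (a(g) = (6 + g) + 1 = 7 + g)
(a(5) + 228) - 258 = ((7 + 5) + 228) - 258 = (12 + 228) - 258 = 240 - 258 = -18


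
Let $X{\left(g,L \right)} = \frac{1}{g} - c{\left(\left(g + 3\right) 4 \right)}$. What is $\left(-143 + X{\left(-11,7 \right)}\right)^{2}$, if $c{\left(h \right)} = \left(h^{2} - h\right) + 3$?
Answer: $\frac{174847729}{121} \approx 1.445 \cdot 10^{6}$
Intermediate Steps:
$c{\left(h \right)} = 3 + h^{2} - h$
$X{\left(g,L \right)} = 9 + \frac{1}{g} - \left(12 + 4 g\right)^{2} + 4 g$ ($X{\left(g,L \right)} = \frac{1}{g} - \left(3 + \left(\left(g + 3\right) 4\right)^{2} - \left(g + 3\right) 4\right) = \frac{1}{g} - \left(3 + \left(\left(3 + g\right) 4\right)^{2} - \left(3 + g\right) 4\right) = \frac{1}{g} - \left(3 + \left(12 + 4 g\right)^{2} - \left(12 + 4 g\right)\right) = \frac{1}{g} - \left(-9 + \left(12 + 4 g\right)^{2} - 4 g\right) = \frac{1}{g} + \left(9 - \left(12 + 4 g\right)^{2} + 4 g\right) = 9 + \frac{1}{g} - \left(12 + 4 g\right)^{2} + 4 g$)
$\left(-143 + X{\left(-11,7 \right)}\right)^{2} = \left(-143 + \left(9 + \frac{1}{-11} - 16 \left(3 - 11\right)^{2} + 4 \left(-11\right)\right)\right)^{2} = \left(-143 - \left(\frac{386}{11} + 1024\right)\right)^{2} = \left(-143 - \frac{11650}{11}\right)^{2} = \left(- \frac{13223}{11}\right)^{2} = \frac{174847729}{121}$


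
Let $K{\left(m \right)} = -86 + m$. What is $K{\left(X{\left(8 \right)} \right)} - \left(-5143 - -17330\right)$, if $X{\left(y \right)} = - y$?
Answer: $-12281$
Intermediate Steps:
$K{\left(X{\left(8 \right)} \right)} - \left(-5143 - -17330\right) = \left(-86 - 8\right) - \left(-5143 - -17330\right) = \left(-86 - 8\right) - \left(-5143 + 17330\right) = -94 - 12187 = -12281$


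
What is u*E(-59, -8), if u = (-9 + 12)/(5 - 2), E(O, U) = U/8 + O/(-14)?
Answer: 45/14 ≈ 3.2143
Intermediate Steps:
E(O, U) = -O/14 + U/8 (E(O, U) = U*(⅛) + O*(-1/14) = U/8 - O/14 = -O/14 + U/8)
u = 1 (u = 3/3 = 3*(⅓) = 1)
u*E(-59, -8) = 1*(-1/14*(-59) + (⅛)*(-8)) = 1*(59/14 - 1) = 1*(45/14) = 45/14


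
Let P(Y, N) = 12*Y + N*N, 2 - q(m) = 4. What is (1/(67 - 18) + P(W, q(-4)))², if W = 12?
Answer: 52606009/2401 ≈ 21910.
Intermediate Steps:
q(m) = -2 (q(m) = 2 - 1*4 = 2 - 4 = -2)
P(Y, N) = N² + 12*Y (P(Y, N) = 12*Y + N² = N² + 12*Y)
(1/(67 - 18) + P(W, q(-4)))² = (1/(67 - 18) + ((-2)² + 12*12))² = (1/49 + (4 + 144))² = (1/49 + 148)² = (7253/49)² = 52606009/2401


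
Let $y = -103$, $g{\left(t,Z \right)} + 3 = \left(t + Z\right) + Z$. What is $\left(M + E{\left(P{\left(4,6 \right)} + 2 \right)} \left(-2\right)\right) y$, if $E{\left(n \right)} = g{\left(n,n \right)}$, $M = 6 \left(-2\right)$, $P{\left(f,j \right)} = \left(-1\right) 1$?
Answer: $1236$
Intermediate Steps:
$P{\left(f,j \right)} = -1$
$M = -12$
$g{\left(t,Z \right)} = -3 + t + 2 Z$ ($g{\left(t,Z \right)} = -3 + \left(\left(t + Z\right) + Z\right) = -3 + \left(\left(Z + t\right) + Z\right) = -3 + \left(t + 2 Z\right) = -3 + t + 2 Z$)
$E{\left(n \right)} = -3 + 3 n$ ($E{\left(n \right)} = -3 + n + 2 n = -3 + 3 n$)
$\left(M + E{\left(P{\left(4,6 \right)} + 2 \right)} \left(-2\right)\right) y = \left(-12 + \left(-3 + 3 \left(-1 + 2\right)\right) \left(-2\right)\right) \left(-103\right) = \left(-12 + \left(-3 + 3 \cdot 1\right) \left(-2\right)\right) \left(-103\right) = \left(-12 + \left(-3 + 3\right) \left(-2\right)\right) \left(-103\right) = \left(-12 + 0 \left(-2\right)\right) \left(-103\right) = \left(-12 + 0\right) \left(-103\right) = \left(-12\right) \left(-103\right) = 1236$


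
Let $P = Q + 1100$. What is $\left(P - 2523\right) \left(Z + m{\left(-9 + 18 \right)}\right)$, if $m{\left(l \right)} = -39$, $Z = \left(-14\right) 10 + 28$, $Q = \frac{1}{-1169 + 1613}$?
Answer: $\frac{95403461}{444} \approx 2.1487 \cdot 10^{5}$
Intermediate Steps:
$Q = \frac{1}{444} \approx 0.0022523$
$Z = -112$ ($Z = -140 + 28 = -112$)
$P = \frac{488401}{444}$ ($P = \frac{1}{444} + 1100 = \frac{488401}{444} \approx 1100.0$)
$\left(P - 2523\right) \left(Z + m{\left(-9 + 18 \right)}\right) = \left(\frac{488401}{444} - 2523\right) \left(-112 - 39\right) = \left(- \frac{631811}{444}\right) \left(-151\right) = \frac{95403461}{444}$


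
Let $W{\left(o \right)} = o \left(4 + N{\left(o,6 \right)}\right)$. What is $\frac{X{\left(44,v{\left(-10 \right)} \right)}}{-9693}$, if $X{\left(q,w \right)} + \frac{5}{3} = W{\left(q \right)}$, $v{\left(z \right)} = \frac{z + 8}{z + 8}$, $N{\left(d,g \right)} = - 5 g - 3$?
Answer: $\frac{3833}{29079} \approx 0.13181$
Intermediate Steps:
$N{\left(d,g \right)} = -3 - 5 g$
$W{\left(o \right)} = - 29 o$ ($W{\left(o \right)} = o \left(4 - 33\right) = o \left(-29\right) = - 29 o$)
$v{\left(z \right)} = 1$ ($v{\left(z \right)} = \frac{8 + z}{8 + z} = 1$)
$X{\left(q,w \right)} = - \frac{5}{3} - 29 q$
$\frac{X{\left(44,v{\left(-10 \right)} \right)}}{-9693} = \frac{- \frac{5}{3} - 1276}{-9693} = \left(- \frac{5}{3} - 1276\right) \left(- \frac{1}{9693}\right) = \left(- \frac{3833}{3}\right) \left(- \frac{1}{9693}\right) = \frac{3833}{29079}$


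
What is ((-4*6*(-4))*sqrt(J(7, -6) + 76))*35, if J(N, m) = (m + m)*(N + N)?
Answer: 6720*I*sqrt(23) ≈ 32228.0*I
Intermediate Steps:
J(N, m) = 4*N*m (J(N, m) = (2*m)*(2*N) = 4*N*m)
((-4*6*(-4))*sqrt(J(7, -6) + 76))*35 = ((-4*6*(-4))*sqrt(4*7*(-6) + 76))*35 = ((-24*(-4))*sqrt(-168 + 76))*35 = (96*sqrt(-92))*35 = (96*(2*I*sqrt(23)))*35 = (192*I*sqrt(23))*35 = 6720*I*sqrt(23)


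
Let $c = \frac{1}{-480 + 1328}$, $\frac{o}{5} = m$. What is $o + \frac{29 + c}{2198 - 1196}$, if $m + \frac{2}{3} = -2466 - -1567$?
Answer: $- \frac{1274063749}{283232} \approx -4498.3$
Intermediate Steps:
$m = - \frac{2699}{3}$ ($m = - \frac{2}{3} - 899 = - \frac{2699}{3} \approx -899.67$)
$o = - \frac{13495}{3}$ ($o = 5 \left(- \frac{2699}{3}\right) = - \frac{13495}{3} \approx -4498.3$)
$c = \frac{1}{848} \approx 0.0011792$
$o + \frac{29 + c}{2198 - 1196} = - \frac{13495}{3} + \frac{29 + \frac{1}{848}}{2198 - 1196} = - \frac{13495}{3} + \frac{24593}{848 \cdot 1002} = - \frac{13495}{3} + \frac{24593}{848} \cdot \frac{1}{1002} = - \frac{13495}{3} + \frac{24593}{849696} = - \frac{1274063749}{283232}$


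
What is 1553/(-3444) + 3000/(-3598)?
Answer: -1137121/885108 ≈ -1.2847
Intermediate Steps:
1553/(-3444) + 3000/(-3598) = 1553*(-1/3444) + 3000*(-1/3598) = -1553/3444 - 1500/1799 = -1137121/885108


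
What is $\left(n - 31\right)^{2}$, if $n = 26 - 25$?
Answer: $900$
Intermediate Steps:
$n = 1$ ($n = 26 - 25 = 1$)
$\left(n - 31\right)^{2} = \left(1 - 31\right)^{2} = \left(-30\right)^{2} = 900$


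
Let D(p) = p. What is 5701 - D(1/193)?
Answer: 1100292/193 ≈ 5701.0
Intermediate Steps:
5701 - D(1/193) = 5701 - 1/193 = 1100292/193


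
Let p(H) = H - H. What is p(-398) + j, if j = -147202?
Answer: -147202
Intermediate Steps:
p(H) = 0
p(-398) + j = 0 - 147202 = -147202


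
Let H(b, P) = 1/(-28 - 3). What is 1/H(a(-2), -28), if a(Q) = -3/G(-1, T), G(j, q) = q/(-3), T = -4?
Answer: -31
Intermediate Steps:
G(j, q) = -q/3 (G(j, q) = q*(-⅓) = -q/3)
a(Q) = -9/4 (a(Q) = -3/((-⅓*(-4))) = -3/4/3 = -3*¾ = -9/4)
H(b, P) = -1/31 (H(b, P) = 1/(-31) = -1/31)
1/H(a(-2), -28) = 1/(-1/31) = -31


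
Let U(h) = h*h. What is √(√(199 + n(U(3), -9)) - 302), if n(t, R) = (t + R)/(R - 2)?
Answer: √(-302 + √199) ≈ 16.967*I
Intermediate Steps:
U(h) = h²
n(t, R) = (R + t)/(-2 + R)
√(√(199 + n(U(3), -9)) - 302) = √(√(199 + (-9 + 3²)/(-2 - 9)) - 302) = √(√(199 + (-9 + 9)/(-11)) - 302) = √(√(199 - 1/11*0) - 302) = √(√(199 + 0) - 302) = √(√199 - 302) = √(-302 + √199)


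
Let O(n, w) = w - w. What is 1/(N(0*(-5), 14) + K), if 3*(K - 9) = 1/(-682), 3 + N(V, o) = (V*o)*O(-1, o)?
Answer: 2046/12275 ≈ 0.16668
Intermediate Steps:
O(n, w) = 0
N(V, o) = -3 (N(V, o) = -3 + (V*o)*0 = -3 + 0 = -3)
K = 18413/2046 (K = 9 + (1/3)/(-682) = 9 + (1/3)*(-1/682) = 9 - 1/2046 = 18413/2046 ≈ 8.9995)
1/(N(0*(-5), 14) + K) = 1/(-3 + 18413/2046) = 1/(12275/2046) = 2046/12275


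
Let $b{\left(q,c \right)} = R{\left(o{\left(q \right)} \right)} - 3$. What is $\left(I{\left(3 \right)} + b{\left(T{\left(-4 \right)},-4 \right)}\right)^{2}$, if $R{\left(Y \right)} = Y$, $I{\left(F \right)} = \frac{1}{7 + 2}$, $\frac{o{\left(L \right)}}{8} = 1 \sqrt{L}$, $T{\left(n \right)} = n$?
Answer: $- \frac{20060}{81} - \frac{832 i}{9} \approx -247.65 - 92.444 i$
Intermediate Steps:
$o{\left(L \right)} = 8 \sqrt{L}$ ($o{\left(L \right)} = 8 \cdot 1 \sqrt{L} = 8 \sqrt{L}$)
$I{\left(F \right)} = \frac{1}{9}$
$b{\left(q,c \right)} = -3 + 8 \sqrt{q}$ ($b{\left(q,c \right)} = 8 \sqrt{q} - 3 = -3 + 8 \sqrt{q}$)
$\left(I{\left(3 \right)} + b{\left(T{\left(-4 \right)},-4 \right)}\right)^{2} = \left(\frac{1}{9} - \left(3 - 8 \sqrt{-4}\right)\right)^{2} = \left(\frac{1}{9} - \left(3 - 8 \cdot 2 i\right)\right)^{2} = \left(\frac{1}{9} - \left(3 - 16 i\right)\right)^{2} = \left(- \frac{26}{9} + 16 i\right)^{2}$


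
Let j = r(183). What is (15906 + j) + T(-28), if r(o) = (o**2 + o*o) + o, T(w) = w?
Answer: 83039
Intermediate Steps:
r(o) = o + 2*o**2 (r(o) = (o**2 + o**2) + o = 2*o**2 + o = o + 2*o**2)
j = 67161 (j = 183*(1 + 2*183) = 183*(1 + 366) = 183*367 = 67161)
(15906 + j) + T(-28) = (15906 + 67161) - 28 = 83067 - 28 = 83039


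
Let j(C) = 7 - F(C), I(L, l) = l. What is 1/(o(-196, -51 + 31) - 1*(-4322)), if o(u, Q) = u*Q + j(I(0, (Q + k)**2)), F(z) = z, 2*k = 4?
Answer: 1/7925 ≈ 0.00012618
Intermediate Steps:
k = 2 (k = (1/2)*4 = 2)
j(C) = 7 - C
o(u, Q) = 7 - (2 + Q)**2 + Q*u (o(u, Q) = u*Q + (7 - (Q + 2)**2) = Q*u + (7 - (2 + Q)**2) = 7 - (2 + Q)**2 + Q*u)
1/(o(-196, -51 + 31) - 1*(-4322)) = 1/((7 - (2 + (-51 + 31))**2 + (-51 + 31)*(-196)) - 1*(-4322)) = 1/((7 - (2 - 20)**2 - 20*(-196)) + 4322) = 1/((7 - 1*(-18)**2 + 3920) + 4322) = 1/((7 - 1*324 + 3920) + 4322) = 1/((7 - 324 + 3920) + 4322) = 1/(3603 + 4322) = 1/7925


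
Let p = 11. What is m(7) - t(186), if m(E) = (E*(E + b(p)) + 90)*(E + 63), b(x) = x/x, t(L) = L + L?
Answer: 9848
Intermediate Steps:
t(L) = 2*L
b(x) = 1
m(E) = (63 + E)*(90 + E*(1 + E)) (m(E) = (E*(E + 1) + 90)*(E + 63) = (E*(1 + E) + 90)*(63 + E) = (90 + E*(1 + E))*(63 + E) = (63 + E)*(90 + E*(1 + E)))
m(7) - t(186) = (5670 + 7³ + 64*7² + 153*7) - 2*186 = (5670 + 343 + 64*49 + 1071) - 1*372 = (5670 + 343 + 3136 + 1071) - 372 = 10220 - 372 = 9848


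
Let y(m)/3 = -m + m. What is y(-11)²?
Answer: 0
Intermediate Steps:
y(m) = 0 (y(m) = 3*(-m + m) = 3*0 = 0)
y(-11)² = 0² = 0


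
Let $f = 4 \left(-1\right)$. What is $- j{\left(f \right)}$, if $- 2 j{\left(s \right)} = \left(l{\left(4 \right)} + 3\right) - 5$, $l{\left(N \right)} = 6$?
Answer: $2$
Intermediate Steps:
$f = -4$
$j{\left(s \right)} = -2$ ($j{\left(s \right)} = - \frac{\left(6 + 3\right) - 5}{2} = - \frac{9 - 5}{2} = \left(- \frac{1}{2}\right) 4 = -2$)
$- j{\left(f \right)} = \left(-1\right) \left(-2\right) = 2$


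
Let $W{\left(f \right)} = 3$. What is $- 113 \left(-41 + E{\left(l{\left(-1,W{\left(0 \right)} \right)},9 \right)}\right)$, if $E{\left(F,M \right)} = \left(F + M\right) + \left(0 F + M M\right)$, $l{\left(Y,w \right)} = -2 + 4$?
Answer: $-5763$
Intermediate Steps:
$l{\left(Y,w \right)} = 2$
$E{\left(F,M \right)} = F + M + M^{2}$ ($E{\left(F,M \right)} = \left(F + M\right) + \left(0 + M^{2}\right) = \left(F + M\right) + M^{2} = F + M + M^{2}$)
$- 113 \left(-41 + E{\left(l{\left(-1,W{\left(0 \right)} \right)},9 \right)}\right) = - 113 \left(-41 + \left(2 + 9 + 9^{2}\right)\right) = - 113 \left(-41 + \left(2 + 9 + 81\right)\right) = - 113 \left(-41 + 92\right) = \left(-113\right) 51 = -5763$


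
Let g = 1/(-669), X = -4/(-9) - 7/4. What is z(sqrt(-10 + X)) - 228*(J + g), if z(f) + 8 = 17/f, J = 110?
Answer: -5594548/223 - 102*I*sqrt(407)/407 ≈ -25088.0 - 5.056*I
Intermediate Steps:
X = -47/36 (X = -4*(-1/9) - 7*1/4 = 4/9 - 7/4 = -47/36 ≈ -1.3056)
g = -1/669 ≈ -0.0014948
z(f) = -8 + 17/f
z(sqrt(-10 + X)) - 228*(J + g) = (-8 + 17/(sqrt(-10 - 47/36))) - 228*(110 - 1/669) = (-8 + 17/(sqrt(-407/36))) - 228*73589/669 = (-8 + 17/((I*sqrt(407)/6))) - 5592764/223 = (-8 + 17*(-6*I*sqrt(407)/407)) - 5592764/223 = (-8 - 102*I*sqrt(407)/407) - 5592764/223 = -5594548/223 - 102*I*sqrt(407)/407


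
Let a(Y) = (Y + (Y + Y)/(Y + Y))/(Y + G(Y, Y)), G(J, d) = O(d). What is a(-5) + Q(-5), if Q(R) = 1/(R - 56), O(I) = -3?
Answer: 59/122 ≈ 0.48361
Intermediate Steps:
G(J, d) = -3
Q(R) = 1/(-56 + R)
a(Y) = (1 + Y)/(-3 + Y) (a(Y) = (Y + (Y + Y)/(Y + Y))/(Y - 3) = (Y + (2*Y)/((2*Y)))/(-3 + Y) = (Y + (2*Y)*(1/(2*Y)))/(-3 + Y) = (Y + 1)/(-3 + Y) = (1 + Y)/(-3 + Y))
a(-5) + Q(-5) = (1 - 5)/(-3 - 5) + 1/(-56 - 5) = -4/(-8) + 1/(-61) = -⅛*(-4) - 1/61 = ½ - 1/61 = 59/122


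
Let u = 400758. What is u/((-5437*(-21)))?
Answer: 133586/38059 ≈ 3.5100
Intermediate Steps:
u/((-5437*(-21))) = 400758/((-5437*(-21))) = 400758/114177 = 400758*(1/114177) = 133586/38059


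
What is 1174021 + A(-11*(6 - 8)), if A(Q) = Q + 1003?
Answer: 1175046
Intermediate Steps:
A(Q) = 1003 + Q
1174021 + A(-11*(6 - 8)) = 1174021 + (1003 - 11*(6 - 8)) = 1174021 + (1003 - 11*(-2)) = 1174021 + (1003 + 22) = 1174021 + 1025 = 1175046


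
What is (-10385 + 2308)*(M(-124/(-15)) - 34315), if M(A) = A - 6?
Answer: 4157159207/15 ≈ 2.7714e+8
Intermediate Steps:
M(A) = -6 + A
(-10385 + 2308)*(M(-124/(-15)) - 34315) = (-10385 + 2308)*((-6 - 124/(-15)) - 34315) = -8077*((-6 - 124*(-1/15)) - 34315) = -8077*((-6 + 124/15) - 34315) = -8077*(34/15 - 34315) = -8077*(-514691/15) = 4157159207/15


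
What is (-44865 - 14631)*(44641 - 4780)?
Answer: -2371570056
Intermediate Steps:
(-44865 - 14631)*(44641 - 4780) = -59496*39861 = -2371570056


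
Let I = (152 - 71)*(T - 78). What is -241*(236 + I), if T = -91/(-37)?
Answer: 52456783/37 ≈ 1.4178e+6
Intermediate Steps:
T = 91/37 (T = -91*(-1/37) = 91/37 ≈ 2.4595)
I = -226395/37 (I = (152 - 71)*(91/37 - 78) = 81*(-2795/37) = -226395/37 ≈ -6118.8)
-241*(236 + I) = -241*(236 - 226395/37) = -241*(-217663/37) = 52456783/37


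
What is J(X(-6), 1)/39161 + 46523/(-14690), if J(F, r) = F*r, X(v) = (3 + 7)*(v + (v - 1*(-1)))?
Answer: -1823503103/575275090 ≈ -3.1698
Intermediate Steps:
X(v) = 10 + 20*v (X(v) = 10*(v + (v + 1)) = 10*(v + (1 + v)) = 10*(1 + 2*v) = 10 + 20*v)
J(X(-6), 1)/39161 + 46523/(-14690) = ((10 + 20*(-6))*1)/39161 + 46523/(-14690) = ((10 - 120)*1)*(1/39161) + 46523*(-1/14690) = -110*1*(1/39161) - 46523/14690 = -110*1/39161 - 46523/14690 = -110/39161 - 46523/14690 = -1823503103/575275090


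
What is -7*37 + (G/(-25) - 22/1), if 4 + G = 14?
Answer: -1407/5 ≈ -281.40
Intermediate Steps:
G = 10 (G = -4 + 14 = 10)
-7*37 + (G/(-25) - 22/1) = -7*37 + (10/(-25) - 22/1) = -259 + (10*(-1/25) - 22*1) = -259 + (-⅖ - 22) = -259 - 112/5 = -1407/5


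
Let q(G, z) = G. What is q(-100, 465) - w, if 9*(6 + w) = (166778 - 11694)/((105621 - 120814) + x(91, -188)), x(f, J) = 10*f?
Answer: -11928334/128547 ≈ -92.794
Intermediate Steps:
w = -926366/128547 (w = -6 + ((166778 - 11694)/((105621 - 120814) + 10*91))/9 = -6 + (155084/(-15193 + 910))/9 = -6 + (155084/(-14283))/9 = -6 + (155084*(-1/14283))/9 = -6 + (1/9)*(-155084/14283) = -6 - 155084/128547 = -926366/128547 ≈ -7.2064)
q(-100, 465) - w = -100 - 1*(-926366/128547) = -100 + 926366/128547 = -11928334/128547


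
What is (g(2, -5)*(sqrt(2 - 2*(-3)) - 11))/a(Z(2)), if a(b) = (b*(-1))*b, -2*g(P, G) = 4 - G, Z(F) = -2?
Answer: -99/8 + 9*sqrt(2)/4 ≈ -9.1930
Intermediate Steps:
g(P, G) = -2 + G/2 (g(P, G) = -(4 - G)/2 = -2 + G/2)
a(b) = -b**2 (a(b) = (-b)*b = -b**2)
(g(2, -5)*(sqrt(2 - 2*(-3)) - 11))/a(Z(2)) = ((-2 + (1/2)*(-5))*(sqrt(2 - 2*(-3)) - 11))/((-1*(-2)**2)) = ((-2 - 5/2)*(sqrt(2 + 6) - 11))/((-1*4)) = -9*(sqrt(8) - 11)/2/(-4) = -9*(2*sqrt(2) - 11)/2*(-1/4) = -9*(-11 + 2*sqrt(2))/2*(-1/4) = (99/2 - 9*sqrt(2))*(-1/4) = -99/8 + 9*sqrt(2)/4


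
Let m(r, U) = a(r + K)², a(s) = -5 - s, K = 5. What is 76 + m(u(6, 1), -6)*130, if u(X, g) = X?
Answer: 33356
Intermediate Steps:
m(r, U) = (-10 - r)² (m(r, U) = (-5 - (r + 5))² = (-5 - (5 + r))² = (-5 + (-5 - r))² = (-10 - r)²)
76 + m(u(6, 1), -6)*130 = 76 + (10 + 6)²*130 = 76 + 16²*130 = 76 + 256*130 = 76 + 33280 = 33356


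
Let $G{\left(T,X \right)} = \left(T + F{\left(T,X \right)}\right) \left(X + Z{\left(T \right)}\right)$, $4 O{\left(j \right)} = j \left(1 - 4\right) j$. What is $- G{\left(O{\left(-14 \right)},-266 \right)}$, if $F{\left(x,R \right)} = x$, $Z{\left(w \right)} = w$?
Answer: $-121422$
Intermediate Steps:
$O{\left(j \right)} = - \frac{3 j^{2}}{4}$ ($O{\left(j \right)} = \frac{j \left(1 - 4\right) j}{4} = \frac{j \left(-3\right) j}{4} = \frac{- 3 j j}{4} = \frac{\left(-3\right) j^{2}}{4} = - \frac{3 j^{2}}{4}$)
$G{\left(T,X \right)} = 2 T \left(T + X\right)$ ($G{\left(T,X \right)} = \left(T + T\right) \left(X + T\right) = 2 T \left(T + X\right)$)
$- G{\left(O{\left(-14 \right)},-266 \right)} = - 2 \left(- \frac{3 \left(-14\right)^{2}}{4}\right) \left(- \frac{3 \left(-14\right)^{2}}{4} - 266\right) = - 2 \left(\left(- \frac{3}{4}\right) 196\right) \left(\left(- \frac{3}{4}\right) 196 - 266\right) = - 2 \left(-147\right) \left(-147 - 266\right) = - 2 \left(-147\right) \left(-413\right) = \left(-1\right) 121422 = -121422$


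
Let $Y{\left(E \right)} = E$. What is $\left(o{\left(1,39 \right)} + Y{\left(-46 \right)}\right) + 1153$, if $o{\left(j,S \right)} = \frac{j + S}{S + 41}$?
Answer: $\frac{2215}{2} \approx 1107.5$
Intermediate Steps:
$o{\left(j,S \right)} = \frac{S + j}{41 + S}$
$\left(o{\left(1,39 \right)} + Y{\left(-46 \right)}\right) + 1153 = \left(\frac{39 + 1}{41 + 39} - 46\right) + 1153 = \left(\frac{1}{80} \cdot 40 - 46\right) + 1153 = \left(\frac{1}{2} - 46\right) + 1153 = - \frac{91}{2} + 1153 = \frac{2215}{2}$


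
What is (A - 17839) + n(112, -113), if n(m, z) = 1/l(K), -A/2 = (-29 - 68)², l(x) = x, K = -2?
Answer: -73315/2 ≈ -36658.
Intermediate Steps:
A = -18818 (A = -2*(-29 - 68)² = -2*(-97)² = -2*9409 = -18818)
n(m, z) = -½ (n(m, z) = 1/(-2) = -½)
(A - 17839) + n(112, -113) = (-18818 - 17839) - ½ = -36657 - ½ = -73315/2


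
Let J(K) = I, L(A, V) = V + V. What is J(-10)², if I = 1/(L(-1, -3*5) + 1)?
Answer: 1/841 ≈ 0.0011891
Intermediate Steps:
L(A, V) = 2*V
I = -1/29 (I = 1/(2*(-3*5) + 1) = 1/(2*(-15) + 1) = 1/(-30 + 1) = 1/(-29) = -1/29 ≈ -0.034483)
J(K) = -1/29
J(-10)² = (-1/29)² = 1/841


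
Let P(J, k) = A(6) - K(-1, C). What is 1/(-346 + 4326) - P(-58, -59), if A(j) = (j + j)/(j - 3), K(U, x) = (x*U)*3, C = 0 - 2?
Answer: 7961/3980 ≈ 2.0003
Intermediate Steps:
C = -2
K(U, x) = 3*U*x (K(U, x) = (U*x)*3 = 3*U*x)
A(j) = 2*j/(-3 + j) (A(j) = (2*j)/(-3 + j) = 2*j/(-3 + j))
P(J, k) = -2 (P(J, k) = 2*6/(-3 + 6) - 3*(-1)*(-2) = 2*6/3 - 1*6 = 2*6*(1/3) - 6 = 4 - 6 = -2)
1/(-346 + 4326) - P(-58, -59) = 1/(-346 + 4326) - 1*(-2) = 1/3980 + 2 = 7961/3980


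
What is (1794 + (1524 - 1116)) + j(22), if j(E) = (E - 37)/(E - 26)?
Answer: 8823/4 ≈ 2205.8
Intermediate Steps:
j(E) = (-37 + E)/(-26 + E)
(1794 + (1524 - 1116)) + j(22) = (1794 + (1524 - 1116)) + (-37 + 22)/(-26 + 22) = (1794 + 408) - 15/(-4) = 2202 - ¼*(-15) = 2202 + 15/4 = 8823/4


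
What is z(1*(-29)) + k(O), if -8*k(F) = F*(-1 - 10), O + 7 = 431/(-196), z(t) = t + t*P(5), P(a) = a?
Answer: -292665/1568 ≈ -186.65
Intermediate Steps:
z(t) = 6*t (z(t) = t + t*5 = t + 5*t = 6*t)
O = -1803/196 (O = -7 + 431/(-196) = -7 + 431*(-1/196) = -7 - 431/196 = -1803/196 ≈ -9.1990)
k(F) = 11*F/8 (k(F) = -F*(-1 - 10)/8 = -F*(-11)/8 = -(-11)*F/8 = 11*F/8)
z(1*(-29)) + k(O) = 6*(1*(-29)) + (11/8)*(-1803/196) = 6*(-29) - 19833/1568 = -174 - 19833/1568 = -292665/1568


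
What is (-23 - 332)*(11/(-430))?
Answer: 781/86 ≈ 9.0814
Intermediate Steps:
(-23 - 332)*(11/(-430)) = -3905*(-1)/430 = -355*(-11/430) = 781/86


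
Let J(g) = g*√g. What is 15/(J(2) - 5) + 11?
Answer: 112/17 - 30*√2/17 ≈ 4.0926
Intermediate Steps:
J(g) = g^(3/2)
15/(J(2) - 5) + 11 = 15/(2^(3/2) - 5) + 11 = 15/(2*√2 - 5) + 11 = 15/(-5 + 2*√2) + 11 = 11 + 15/(-5 + 2*√2)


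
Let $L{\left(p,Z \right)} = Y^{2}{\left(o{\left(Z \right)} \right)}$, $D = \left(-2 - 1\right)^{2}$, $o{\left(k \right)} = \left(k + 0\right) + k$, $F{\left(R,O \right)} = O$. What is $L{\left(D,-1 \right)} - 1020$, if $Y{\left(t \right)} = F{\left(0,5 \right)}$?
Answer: $-995$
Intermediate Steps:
$o{\left(k \right)} = 2 k$ ($o{\left(k \right)} = k + k = 2 k$)
$Y{\left(t \right)} = 5$
$D = 9$ ($D = \left(-3\right)^{2} = 9$)
$L{\left(p,Z \right)} = 25$ ($L{\left(p,Z \right)} = 5^{2} = 25$)
$L{\left(D,-1 \right)} - 1020 = 25 - 1020 = -995$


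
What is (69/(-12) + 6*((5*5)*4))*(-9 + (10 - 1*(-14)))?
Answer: 35655/4 ≈ 8913.8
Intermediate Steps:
(69/(-12) + 6*((5*5)*4))*(-9 + (10 - 1*(-14))) = (69*(-1/12) + 6*(25*4))*(-9 + (10 + 14)) = (-23/4 + 6*100)*(-9 + 24) = (-23/4 + 600)*15 = (2377/4)*15 = 35655/4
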